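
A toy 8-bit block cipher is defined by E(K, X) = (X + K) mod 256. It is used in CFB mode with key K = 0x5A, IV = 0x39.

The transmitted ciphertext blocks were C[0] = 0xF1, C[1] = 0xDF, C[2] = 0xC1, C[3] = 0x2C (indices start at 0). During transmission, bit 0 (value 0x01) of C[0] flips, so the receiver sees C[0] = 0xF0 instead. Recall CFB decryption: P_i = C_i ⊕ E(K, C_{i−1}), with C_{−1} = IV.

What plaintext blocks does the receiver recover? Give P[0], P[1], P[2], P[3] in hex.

P[0] = 0x63, P[1] = 0x95, P[2] = 0xF8, P[3] = 0x37

Only C[0] changed, to 0xF0. In CFB, a change in C_i flips the same bit in P_i and garbles P_{i+1}. Decrypting the received ciphertext:
P[0]: E(K, 0x39) = 0x93; 0xF0 ⊕ 0x93 = 0x63.
P[1]: E(K, 0xF0) = 0x4A; 0xDF ⊕ 0x4A = 0x95.
P[2]: E(K, 0xDF) = 0x39; 0xC1 ⊕ 0x39 = 0xF8.
P[3]: E(K, 0xC1) = 0x1B; 0x2C ⊕ 0x1B = 0x37.
Blocks that differ from the original plaintext: P[0], P[1].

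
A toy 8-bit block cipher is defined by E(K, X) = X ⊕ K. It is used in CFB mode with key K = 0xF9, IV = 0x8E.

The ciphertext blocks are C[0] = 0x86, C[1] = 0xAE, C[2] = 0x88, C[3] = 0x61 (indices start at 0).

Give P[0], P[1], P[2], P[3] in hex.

CFB decryption: P_i = C_i ⊕ E(K, C_{i−1}), with C_{−1} = IV.
P[0]: E(K, 0x8E) = 0x77; 0x86 ⊕ 0x77 = 0xF1.
P[1]: E(K, 0x86) = 0x7F; 0xAE ⊕ 0x7F = 0xD1.
P[2]: E(K, 0xAE) = 0x57; 0x88 ⊕ 0x57 = 0xDF.
P[3]: E(K, 0x88) = 0x71; 0x61 ⊕ 0x71 = 0x10.

P[0] = 0xF1, P[1] = 0xD1, P[2] = 0xDF, P[3] = 0x10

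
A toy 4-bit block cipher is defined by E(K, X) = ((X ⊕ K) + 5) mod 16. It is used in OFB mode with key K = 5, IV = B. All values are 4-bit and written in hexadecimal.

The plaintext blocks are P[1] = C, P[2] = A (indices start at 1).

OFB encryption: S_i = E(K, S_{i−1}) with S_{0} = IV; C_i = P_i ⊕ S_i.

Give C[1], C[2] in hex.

C[1] = F, C[2] = 1

C[1]: S = E(K, B) = 3; C ⊕ 3 = F.
C[2]: S = E(K, 3) = B; A ⊕ B = 1.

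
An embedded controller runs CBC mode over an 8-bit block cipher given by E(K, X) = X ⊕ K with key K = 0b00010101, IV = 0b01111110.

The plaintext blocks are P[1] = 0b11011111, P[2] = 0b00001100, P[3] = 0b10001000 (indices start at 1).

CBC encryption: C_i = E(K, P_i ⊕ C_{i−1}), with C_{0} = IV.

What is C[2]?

C[2] = 0b10101101

C[1]: P[1] ⊕ 0b01111110 = 0b10100001; E(K, 0b10100001) = 0b10110100.
C[2]: P[2] ⊕ 0b10110100 = 0b10111000; E(K, 0b10111000) = 0b10101101.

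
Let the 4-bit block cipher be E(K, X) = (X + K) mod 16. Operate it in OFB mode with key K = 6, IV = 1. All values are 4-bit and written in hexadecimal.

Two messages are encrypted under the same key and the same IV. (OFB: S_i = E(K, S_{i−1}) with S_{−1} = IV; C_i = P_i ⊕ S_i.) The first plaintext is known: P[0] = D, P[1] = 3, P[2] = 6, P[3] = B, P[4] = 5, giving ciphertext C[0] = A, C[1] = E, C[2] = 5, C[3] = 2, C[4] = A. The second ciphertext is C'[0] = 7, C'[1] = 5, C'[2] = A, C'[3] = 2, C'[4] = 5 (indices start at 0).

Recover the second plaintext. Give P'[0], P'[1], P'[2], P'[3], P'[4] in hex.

P'[0] = 0, P'[1] = 8, P'[2] = 9, P'[3] = B, P'[4] = A

In OFB with a reused IV, both messages share the same keystream S_i, so C_i ⊕ C'_i = P_i ⊕ P'_i and thus P'_i = P_i ⊕ C_i ⊕ C'_i.
P'[0]: D ⊕ A ⊕ 7 = 0.
P'[1]: 3 ⊕ E ⊕ 5 = 8.
P'[2]: 6 ⊕ 5 ⊕ A = 9.
P'[3]: B ⊕ 2 ⊕ 2 = B.
P'[4]: 5 ⊕ A ⊕ 5 = A.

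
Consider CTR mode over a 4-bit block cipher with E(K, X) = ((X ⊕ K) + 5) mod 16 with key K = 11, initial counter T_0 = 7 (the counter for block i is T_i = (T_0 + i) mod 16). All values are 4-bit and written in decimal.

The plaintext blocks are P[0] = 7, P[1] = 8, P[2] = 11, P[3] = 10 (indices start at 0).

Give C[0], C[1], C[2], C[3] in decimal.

CTR encryption: S_i = E(K, T_i) where T_i is the counter for block i; C_i = P_i ⊕ S_i.
C[0]: T = 7, S = E(K, T) = 1; 7 ⊕ 1 = 6.
C[1]: T = 8, S = E(K, T) = 8; 8 ⊕ 8 = 0.
C[2]: T = 9, S = E(K, T) = 7; 11 ⊕ 7 = 12.
C[3]: T = 10, S = E(K, T) = 6; 10 ⊕ 6 = 12.

C[0] = 6, C[1] = 0, C[2] = 12, C[3] = 12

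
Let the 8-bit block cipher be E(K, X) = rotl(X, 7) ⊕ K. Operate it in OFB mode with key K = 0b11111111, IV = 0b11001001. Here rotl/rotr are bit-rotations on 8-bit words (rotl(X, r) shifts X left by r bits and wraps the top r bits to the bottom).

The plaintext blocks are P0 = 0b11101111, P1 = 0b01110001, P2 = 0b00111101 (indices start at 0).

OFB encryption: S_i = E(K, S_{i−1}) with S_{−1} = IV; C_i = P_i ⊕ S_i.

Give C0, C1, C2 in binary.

C0 = 0b11110100, C1 = 0b00000011, C2 = 0b11111011

C0: S = E(K, 0b11001001) = 0b00011011; 0b11101111 ⊕ 0b00011011 = 0b11110100.
C1: S = E(K, 0b00011011) = 0b01110010; 0b01110001 ⊕ 0b01110010 = 0b00000011.
C2: S = E(K, 0b01110010) = 0b11000110; 0b00111101 ⊕ 0b11000110 = 0b11111011.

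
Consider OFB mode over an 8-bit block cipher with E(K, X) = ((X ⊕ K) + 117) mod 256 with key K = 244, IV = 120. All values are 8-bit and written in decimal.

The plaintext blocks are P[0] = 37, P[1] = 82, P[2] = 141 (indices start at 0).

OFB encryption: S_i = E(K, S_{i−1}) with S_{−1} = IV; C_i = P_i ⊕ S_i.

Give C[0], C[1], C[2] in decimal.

C[0] = 36, C[1] = 56, C[2] = 158

C[0]: S = E(K, 120) = 1; 37 ⊕ 1 = 36.
C[1]: S = E(K, 1) = 106; 82 ⊕ 106 = 56.
C[2]: S = E(K, 106) = 19; 141 ⊕ 19 = 158.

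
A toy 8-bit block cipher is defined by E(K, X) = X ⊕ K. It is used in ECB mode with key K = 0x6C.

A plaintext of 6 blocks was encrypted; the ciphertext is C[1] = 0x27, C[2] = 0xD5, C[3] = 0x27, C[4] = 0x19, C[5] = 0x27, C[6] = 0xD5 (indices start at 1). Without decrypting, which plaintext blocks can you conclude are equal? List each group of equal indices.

ECB encrypts each block independently with the same key, so equal ciphertext blocks imply equal plaintext blocks.
C[1] = C[3] = C[5] = 0x27, so P[1] = P[3] = P[5].
C[2] = C[6] = 0xD5, so P[2] = P[6].

P[1] = P[3] = P[5]; P[2] = P[6]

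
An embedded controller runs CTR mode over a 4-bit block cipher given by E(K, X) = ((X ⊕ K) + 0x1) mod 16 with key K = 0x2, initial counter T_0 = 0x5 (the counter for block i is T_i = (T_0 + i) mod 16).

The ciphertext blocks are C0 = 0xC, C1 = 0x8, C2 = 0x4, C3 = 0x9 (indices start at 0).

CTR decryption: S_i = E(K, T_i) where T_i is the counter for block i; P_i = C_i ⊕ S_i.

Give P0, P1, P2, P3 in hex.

P0: T = 0x5, S = E(K, T) = 0x8; 0xC ⊕ 0x8 = 0x4.
P1: T = 0x6, S = E(K, T) = 0x5; 0x8 ⊕ 0x5 = 0xD.
P2: T = 0x7, S = E(K, T) = 0x6; 0x4 ⊕ 0x6 = 0x2.
P3: T = 0x8, S = E(K, T) = 0xB; 0x9 ⊕ 0xB = 0x2.

P0 = 0x4, P1 = 0xD, P2 = 0x2, P3 = 0x2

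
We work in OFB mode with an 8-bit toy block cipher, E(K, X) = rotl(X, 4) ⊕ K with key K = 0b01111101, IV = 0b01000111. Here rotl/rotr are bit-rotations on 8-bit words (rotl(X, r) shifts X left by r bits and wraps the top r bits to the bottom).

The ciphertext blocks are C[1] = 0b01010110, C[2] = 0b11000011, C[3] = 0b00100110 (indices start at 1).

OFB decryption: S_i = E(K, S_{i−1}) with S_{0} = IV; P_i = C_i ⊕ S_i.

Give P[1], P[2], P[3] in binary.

P[1]: S = E(K, 0b01000111) = 0b00001001; 0b01010110 ⊕ 0b00001001 = 0b01011111.
P[2]: S = E(K, 0b00001001) = 0b11101101; 0b11000011 ⊕ 0b11101101 = 0b00101110.
P[3]: S = E(K, 0b11101101) = 0b10100011; 0b00100110 ⊕ 0b10100011 = 0b10000101.

P[1] = 0b01011111, P[2] = 0b00101110, P[3] = 0b10000101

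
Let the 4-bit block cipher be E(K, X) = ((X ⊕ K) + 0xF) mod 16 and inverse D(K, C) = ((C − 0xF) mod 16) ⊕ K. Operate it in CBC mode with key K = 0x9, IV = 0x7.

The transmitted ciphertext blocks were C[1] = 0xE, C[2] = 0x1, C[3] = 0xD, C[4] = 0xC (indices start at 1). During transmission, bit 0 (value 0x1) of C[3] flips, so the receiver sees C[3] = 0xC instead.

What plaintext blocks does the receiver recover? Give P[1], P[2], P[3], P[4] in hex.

CBC decryption: P_i = D(K, C_i) ⊕ C_{i−1}, with C_{0} = IV.
Only C[3] changed, to 0xC. In CBC, a change in C_i garbles P_i and flips the same bit in P_{i+1}. Decrypting the received ciphertext:
P[1]: D(K, 0xE) = 0x6; 0x6 ⊕ 0x7 = 0x1.
P[2]: D(K, 0x1) = 0xB; 0xB ⊕ 0xE = 0x5.
P[3]: D(K, 0xC) = 0x4; 0x4 ⊕ 0x1 = 0x5.
P[4]: D(K, 0xC) = 0x4; 0x4 ⊕ 0xC = 0x8.
Blocks that differ from the original plaintext: P[3], P[4].

P[1] = 0x1, P[2] = 0x5, P[3] = 0x5, P[4] = 0x8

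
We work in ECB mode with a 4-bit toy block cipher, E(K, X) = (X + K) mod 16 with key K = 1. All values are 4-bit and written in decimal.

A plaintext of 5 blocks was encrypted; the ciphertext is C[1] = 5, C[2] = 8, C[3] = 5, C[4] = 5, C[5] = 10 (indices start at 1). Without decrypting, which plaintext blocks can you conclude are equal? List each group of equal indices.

P[1] = P[3] = P[4]

ECB encrypts each block independently with the same key, so equal ciphertext blocks imply equal plaintext blocks.
C[1] = C[3] = C[4] = 5, so P[1] = P[3] = P[4].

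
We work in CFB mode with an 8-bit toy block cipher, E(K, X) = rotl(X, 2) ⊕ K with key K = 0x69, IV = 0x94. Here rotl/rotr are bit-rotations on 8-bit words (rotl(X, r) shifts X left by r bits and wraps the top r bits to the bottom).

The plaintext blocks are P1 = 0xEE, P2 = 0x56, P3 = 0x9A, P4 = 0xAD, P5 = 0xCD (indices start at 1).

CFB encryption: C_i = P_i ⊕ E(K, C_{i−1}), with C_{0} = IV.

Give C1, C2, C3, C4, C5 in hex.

C1: E(K, 0x94) = 0x3B; 0xEE ⊕ 0x3B = 0xD5.
C2: E(K, 0xD5) = 0x3E; 0x56 ⊕ 0x3E = 0x68.
C3: E(K, 0x68) = 0xC8; 0x9A ⊕ 0xC8 = 0x52.
C4: E(K, 0x52) = 0x20; 0xAD ⊕ 0x20 = 0x8D.
C5: E(K, 0x8D) = 0x5F; 0xCD ⊕ 0x5F = 0x92.

C1 = 0xD5, C2 = 0x68, C3 = 0x52, C4 = 0x8D, C5 = 0x92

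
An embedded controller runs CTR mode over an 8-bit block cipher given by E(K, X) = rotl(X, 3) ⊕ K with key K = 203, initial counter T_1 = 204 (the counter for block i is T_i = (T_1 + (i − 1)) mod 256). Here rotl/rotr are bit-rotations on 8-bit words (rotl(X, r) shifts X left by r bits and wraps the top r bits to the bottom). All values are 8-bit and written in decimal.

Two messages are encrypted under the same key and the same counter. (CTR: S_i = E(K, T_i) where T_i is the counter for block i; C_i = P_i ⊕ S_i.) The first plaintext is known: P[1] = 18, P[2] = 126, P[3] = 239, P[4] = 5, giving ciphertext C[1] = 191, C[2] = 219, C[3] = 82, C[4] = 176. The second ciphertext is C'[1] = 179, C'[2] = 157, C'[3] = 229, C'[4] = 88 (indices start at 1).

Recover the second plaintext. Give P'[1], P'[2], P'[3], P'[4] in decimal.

In CTR with a reused counter, both messages share the same keystream S_i, so C_i ⊕ C'_i = P_i ⊕ P'_i and thus P'_i = P_i ⊕ C_i ⊕ C'_i.
P'[1]: 18 ⊕ 191 ⊕ 179 = 30.
P'[2]: 126 ⊕ 219 ⊕ 157 = 56.
P'[3]: 239 ⊕ 82 ⊕ 229 = 88.
P'[4]: 5 ⊕ 176 ⊕ 88 = 237.

P'[1] = 30, P'[2] = 56, P'[3] = 88, P'[4] = 237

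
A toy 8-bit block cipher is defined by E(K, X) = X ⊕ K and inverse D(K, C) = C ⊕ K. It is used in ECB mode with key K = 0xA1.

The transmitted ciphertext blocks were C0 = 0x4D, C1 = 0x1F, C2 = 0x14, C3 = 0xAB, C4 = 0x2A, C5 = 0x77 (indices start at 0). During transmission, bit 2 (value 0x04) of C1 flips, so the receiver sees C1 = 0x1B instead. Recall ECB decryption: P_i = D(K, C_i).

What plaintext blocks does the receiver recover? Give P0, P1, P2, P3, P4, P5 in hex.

P0 = 0xEC, P1 = 0xBA, P2 = 0xB5, P3 = 0x0A, P4 = 0x8B, P5 = 0xD6

Only C1 changed, to 0x1B. In ECB, a change in C_i affects only P_i. Decrypting the received ciphertext:
P0: D(K, 0x4D) = 0xEC.
P1: D(K, 0x1B) = 0xBA.
P2: D(K, 0x14) = 0xB5.
P3: D(K, 0xAB) = 0x0A.
P4: D(K, 0x2A) = 0x8B.
P5: D(K, 0x77) = 0xD6.
Blocks that differ from the original plaintext: P1.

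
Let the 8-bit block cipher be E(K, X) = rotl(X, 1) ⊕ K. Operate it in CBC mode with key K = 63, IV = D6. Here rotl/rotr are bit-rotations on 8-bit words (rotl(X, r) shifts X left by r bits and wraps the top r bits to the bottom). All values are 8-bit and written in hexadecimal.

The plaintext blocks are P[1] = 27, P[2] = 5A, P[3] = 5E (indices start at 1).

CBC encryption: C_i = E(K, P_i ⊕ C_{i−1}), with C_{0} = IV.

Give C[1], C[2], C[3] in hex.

C[1]: P[1] ⊕ D6 = F1; E(K, F1) = 80.
C[2]: P[2] ⊕ 80 = DA; E(K, DA) = D6.
C[3]: P[3] ⊕ D6 = 88; E(K, 88) = 72.

C[1] = 80, C[2] = D6, C[3] = 72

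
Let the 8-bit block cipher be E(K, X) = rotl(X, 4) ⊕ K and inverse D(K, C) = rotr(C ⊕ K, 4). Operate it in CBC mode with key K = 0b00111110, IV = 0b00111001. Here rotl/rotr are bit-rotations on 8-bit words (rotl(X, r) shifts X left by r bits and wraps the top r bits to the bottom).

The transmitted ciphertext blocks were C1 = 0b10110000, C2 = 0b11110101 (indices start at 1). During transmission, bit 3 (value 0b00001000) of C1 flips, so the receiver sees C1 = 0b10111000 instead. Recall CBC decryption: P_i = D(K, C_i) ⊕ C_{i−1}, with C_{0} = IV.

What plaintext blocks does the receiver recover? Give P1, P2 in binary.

Only C1 changed, to 0b10111000. In CBC, a change in C_i garbles P_i and flips the same bit in P_{i+1}. Decrypting the received ciphertext:
P1: D(K, 0b10111000) = 0b01101000; 0b01101000 ⊕ 0b00111001 = 0b01010001.
P2: D(K, 0b11110101) = 0b10111100; 0b10111100 ⊕ 0b10111000 = 0b00000100.
Blocks that differ from the original plaintext: P1, P2.

P1 = 0b01010001, P2 = 0b00000100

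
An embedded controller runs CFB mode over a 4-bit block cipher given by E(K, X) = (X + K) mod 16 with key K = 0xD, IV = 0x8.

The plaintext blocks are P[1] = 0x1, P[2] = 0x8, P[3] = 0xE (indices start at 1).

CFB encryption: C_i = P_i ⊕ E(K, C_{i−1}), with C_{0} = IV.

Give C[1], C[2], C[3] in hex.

C[1]: E(K, 0x8) = 0x5; 0x1 ⊕ 0x5 = 0x4.
C[2]: E(K, 0x4) = 0x1; 0x8 ⊕ 0x1 = 0x9.
C[3]: E(K, 0x9) = 0x6; 0xE ⊕ 0x6 = 0x8.

C[1] = 0x4, C[2] = 0x9, C[3] = 0x8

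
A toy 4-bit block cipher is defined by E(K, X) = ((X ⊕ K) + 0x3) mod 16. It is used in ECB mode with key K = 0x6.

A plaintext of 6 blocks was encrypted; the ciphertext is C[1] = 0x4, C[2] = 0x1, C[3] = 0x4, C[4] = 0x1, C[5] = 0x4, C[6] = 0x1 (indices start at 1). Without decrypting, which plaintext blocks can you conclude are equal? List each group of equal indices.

P[1] = P[3] = P[5]; P[2] = P[4] = P[6]

ECB encrypts each block independently with the same key, so equal ciphertext blocks imply equal plaintext blocks.
C[1] = C[3] = C[5] = 0x4, so P[1] = P[3] = P[5].
C[2] = C[4] = C[6] = 0x1, so P[2] = P[4] = P[6].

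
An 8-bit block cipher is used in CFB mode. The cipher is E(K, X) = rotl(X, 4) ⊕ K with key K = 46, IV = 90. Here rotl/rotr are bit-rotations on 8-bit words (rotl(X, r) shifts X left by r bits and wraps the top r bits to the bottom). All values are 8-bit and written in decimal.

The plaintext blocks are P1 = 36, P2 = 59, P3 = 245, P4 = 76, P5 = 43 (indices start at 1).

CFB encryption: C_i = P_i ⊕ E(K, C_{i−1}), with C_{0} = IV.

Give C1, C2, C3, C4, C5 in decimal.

C1 = 175, C2 = 239, C3 = 37, C4 = 48, C5 = 6

C1: E(K, 90) = 139; 36 ⊕ 139 = 175.
C2: E(K, 175) = 212; 59 ⊕ 212 = 239.
C3: E(K, 239) = 208; 245 ⊕ 208 = 37.
C4: E(K, 37) = 124; 76 ⊕ 124 = 48.
C5: E(K, 48) = 45; 43 ⊕ 45 = 6.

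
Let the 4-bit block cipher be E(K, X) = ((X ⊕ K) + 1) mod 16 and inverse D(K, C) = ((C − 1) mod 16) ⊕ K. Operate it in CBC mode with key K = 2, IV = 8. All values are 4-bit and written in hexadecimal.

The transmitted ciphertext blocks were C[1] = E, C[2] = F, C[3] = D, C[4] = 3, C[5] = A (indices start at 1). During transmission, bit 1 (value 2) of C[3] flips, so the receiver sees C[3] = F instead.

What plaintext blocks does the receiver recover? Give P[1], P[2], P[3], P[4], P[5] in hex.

P[1] = 7, P[2] = 2, P[3] = 3, P[4] = F, P[5] = 8

CBC decryption: P_i = D(K, C_i) ⊕ C_{i−1}, with C_{0} = IV.
Only C[3] changed, to F. In CBC, a change in C_i garbles P_i and flips the same bit in P_{i+1}. Decrypting the received ciphertext:
P[1]: D(K, E) = F; F ⊕ 8 = 7.
P[2]: D(K, F) = C; C ⊕ E = 2.
P[3]: D(K, F) = C; C ⊕ F = 3.
P[4]: D(K, 3) = 0; 0 ⊕ F = F.
P[5]: D(K, A) = B; B ⊕ 3 = 8.
Blocks that differ from the original plaintext: P[3], P[4].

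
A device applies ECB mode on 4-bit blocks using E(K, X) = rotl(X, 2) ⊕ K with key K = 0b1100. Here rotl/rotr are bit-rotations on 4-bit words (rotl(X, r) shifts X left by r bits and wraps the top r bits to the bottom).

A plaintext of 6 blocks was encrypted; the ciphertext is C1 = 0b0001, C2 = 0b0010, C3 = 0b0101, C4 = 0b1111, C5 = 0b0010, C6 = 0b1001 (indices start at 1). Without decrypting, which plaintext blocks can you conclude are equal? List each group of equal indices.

P2 = P5

ECB encrypts each block independently with the same key, so equal ciphertext blocks imply equal plaintext blocks.
C2 = C5 = 0b0010, so P2 = P5.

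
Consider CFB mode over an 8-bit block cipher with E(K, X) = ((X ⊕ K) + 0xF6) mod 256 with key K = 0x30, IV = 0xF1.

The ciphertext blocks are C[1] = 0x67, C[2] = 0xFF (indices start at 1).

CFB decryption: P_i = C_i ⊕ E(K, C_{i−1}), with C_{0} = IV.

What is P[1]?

P[1]: E(K, 0xF1) = 0xB7; 0x67 ⊕ 0xB7 = 0xD0.

P[1] = 0xD0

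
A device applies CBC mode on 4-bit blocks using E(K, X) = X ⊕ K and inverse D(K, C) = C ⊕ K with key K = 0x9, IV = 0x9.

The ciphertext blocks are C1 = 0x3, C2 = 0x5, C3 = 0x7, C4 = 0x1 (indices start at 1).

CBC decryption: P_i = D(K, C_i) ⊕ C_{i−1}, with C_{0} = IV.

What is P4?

P4: D(K, 0x1) = 0x8; 0x8 ⊕ 0x7 = 0xF.

P4 = 0xF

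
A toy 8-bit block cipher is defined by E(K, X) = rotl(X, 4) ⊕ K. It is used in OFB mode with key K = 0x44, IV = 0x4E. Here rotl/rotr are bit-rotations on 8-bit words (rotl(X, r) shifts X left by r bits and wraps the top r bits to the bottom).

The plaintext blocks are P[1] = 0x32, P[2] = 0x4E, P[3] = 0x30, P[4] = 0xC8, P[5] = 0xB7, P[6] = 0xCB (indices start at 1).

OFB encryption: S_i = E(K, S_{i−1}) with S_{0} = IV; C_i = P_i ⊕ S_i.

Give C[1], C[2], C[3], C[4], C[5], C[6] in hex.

C[1]: S = E(K, 0x4E) = 0xA0; 0x32 ⊕ 0xA0 = 0x92.
C[2]: S = E(K, 0xA0) = 0x4E; 0x4E ⊕ 0x4E = 0x00.
C[3]: S = E(K, 0x4E) = 0xA0; 0x30 ⊕ 0xA0 = 0x90.
C[4]: S = E(K, 0xA0) = 0x4E; 0xC8 ⊕ 0x4E = 0x86.
C[5]: S = E(K, 0x4E) = 0xA0; 0xB7 ⊕ 0xA0 = 0x17.
C[6]: S = E(K, 0xA0) = 0x4E; 0xCB ⊕ 0x4E = 0x85.

C[1] = 0x92, C[2] = 0x00, C[3] = 0x90, C[4] = 0x86, C[5] = 0x17, C[6] = 0x85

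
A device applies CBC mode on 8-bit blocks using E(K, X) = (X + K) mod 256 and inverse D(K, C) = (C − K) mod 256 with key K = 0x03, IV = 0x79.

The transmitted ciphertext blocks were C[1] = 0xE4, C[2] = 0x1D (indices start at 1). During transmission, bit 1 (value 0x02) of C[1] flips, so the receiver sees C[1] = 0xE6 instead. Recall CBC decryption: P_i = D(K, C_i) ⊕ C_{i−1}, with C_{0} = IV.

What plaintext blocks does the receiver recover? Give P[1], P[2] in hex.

Only C[1] changed, to 0xE6. In CBC, a change in C_i garbles P_i and flips the same bit in P_{i+1}. Decrypting the received ciphertext:
P[1]: D(K, 0xE6) = 0xE3; 0xE3 ⊕ 0x79 = 0x9A.
P[2]: D(K, 0x1D) = 0x1A; 0x1A ⊕ 0xE6 = 0xFC.
Blocks that differ from the original plaintext: P[1], P[2].

P[1] = 0x9A, P[2] = 0xFC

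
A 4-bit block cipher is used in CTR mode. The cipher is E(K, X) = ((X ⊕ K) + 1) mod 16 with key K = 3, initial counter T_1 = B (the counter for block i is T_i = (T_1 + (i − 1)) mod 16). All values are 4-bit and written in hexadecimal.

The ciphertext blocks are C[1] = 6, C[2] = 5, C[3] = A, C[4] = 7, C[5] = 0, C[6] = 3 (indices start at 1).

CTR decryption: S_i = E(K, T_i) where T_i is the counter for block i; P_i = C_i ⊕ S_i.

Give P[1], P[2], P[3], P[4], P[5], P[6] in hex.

P[1]: T = B, S = E(K, T) = 9; 6 ⊕ 9 = F.
P[2]: T = C, S = E(K, T) = 0; 5 ⊕ 0 = 5.
P[3]: T = D, S = E(K, T) = F; A ⊕ F = 5.
P[4]: T = E, S = E(K, T) = E; 7 ⊕ E = 9.
P[5]: T = F, S = E(K, T) = D; 0 ⊕ D = D.
P[6]: T = 0, S = E(K, T) = 4; 3 ⊕ 4 = 7.

P[1] = F, P[2] = 5, P[3] = 5, P[4] = 9, P[5] = D, P[6] = 7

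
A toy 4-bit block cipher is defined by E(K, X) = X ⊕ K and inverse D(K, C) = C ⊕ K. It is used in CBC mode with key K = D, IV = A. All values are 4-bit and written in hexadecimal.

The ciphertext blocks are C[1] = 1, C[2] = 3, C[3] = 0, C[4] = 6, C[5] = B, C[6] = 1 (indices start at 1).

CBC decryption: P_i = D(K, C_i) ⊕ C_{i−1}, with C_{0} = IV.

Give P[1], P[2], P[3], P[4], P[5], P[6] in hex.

P[1] = 6, P[2] = F, P[3] = E, P[4] = B, P[5] = 0, P[6] = 7

P[1]: D(K, 1) = C; C ⊕ A = 6.
P[2]: D(K, 3) = E; E ⊕ 1 = F.
P[3]: D(K, 0) = D; D ⊕ 3 = E.
P[4]: D(K, 6) = B; B ⊕ 0 = B.
P[5]: D(K, B) = 6; 6 ⊕ 6 = 0.
P[6]: D(K, 1) = C; C ⊕ B = 7.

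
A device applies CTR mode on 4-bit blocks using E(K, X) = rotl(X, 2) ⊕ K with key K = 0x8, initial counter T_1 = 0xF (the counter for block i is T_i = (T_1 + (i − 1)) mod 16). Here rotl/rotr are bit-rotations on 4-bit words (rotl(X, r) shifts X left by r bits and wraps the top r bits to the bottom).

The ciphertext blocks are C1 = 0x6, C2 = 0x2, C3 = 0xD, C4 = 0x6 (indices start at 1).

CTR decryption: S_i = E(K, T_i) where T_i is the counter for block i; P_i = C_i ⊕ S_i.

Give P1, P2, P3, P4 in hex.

P1 = 0x1, P2 = 0xA, P3 = 0x1, P4 = 0x6

P1: T = 0xF, S = E(K, T) = 0x7; 0x6 ⊕ 0x7 = 0x1.
P2: T = 0x0, S = E(K, T) = 0x8; 0x2 ⊕ 0x8 = 0xA.
P3: T = 0x1, S = E(K, T) = 0xC; 0xD ⊕ 0xC = 0x1.
P4: T = 0x2, S = E(K, T) = 0x0; 0x6 ⊕ 0x0 = 0x6.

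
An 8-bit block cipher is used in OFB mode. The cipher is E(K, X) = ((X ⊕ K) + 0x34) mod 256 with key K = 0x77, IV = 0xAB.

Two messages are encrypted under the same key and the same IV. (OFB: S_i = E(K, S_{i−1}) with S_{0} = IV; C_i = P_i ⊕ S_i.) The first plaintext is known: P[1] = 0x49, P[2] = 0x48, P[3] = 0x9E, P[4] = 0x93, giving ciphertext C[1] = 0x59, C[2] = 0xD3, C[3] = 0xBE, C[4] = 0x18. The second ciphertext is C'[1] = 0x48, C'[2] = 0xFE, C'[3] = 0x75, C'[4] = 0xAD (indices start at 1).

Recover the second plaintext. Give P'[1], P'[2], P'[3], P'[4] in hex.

In OFB with a reused IV, both messages share the same keystream S_i, so C_i ⊕ C'_i = P_i ⊕ P'_i and thus P'_i = P_i ⊕ C_i ⊕ C'_i.
P'[1]: 0x49 ⊕ 0x59 ⊕ 0x48 = 0x58.
P'[2]: 0x48 ⊕ 0xD3 ⊕ 0xFE = 0x65.
P'[3]: 0x9E ⊕ 0xBE ⊕ 0x75 = 0x55.
P'[4]: 0x93 ⊕ 0x18 ⊕ 0xAD = 0x26.

P'[1] = 0x58, P'[2] = 0x65, P'[3] = 0x55, P'[4] = 0x26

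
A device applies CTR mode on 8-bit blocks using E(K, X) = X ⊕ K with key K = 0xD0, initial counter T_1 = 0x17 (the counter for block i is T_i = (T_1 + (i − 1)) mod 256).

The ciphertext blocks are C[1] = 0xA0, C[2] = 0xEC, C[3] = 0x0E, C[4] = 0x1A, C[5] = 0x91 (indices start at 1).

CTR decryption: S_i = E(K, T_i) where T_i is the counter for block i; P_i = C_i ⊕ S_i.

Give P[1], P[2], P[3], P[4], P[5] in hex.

P[1]: T = 0x17, S = E(K, T) = 0xC7; 0xA0 ⊕ 0xC7 = 0x67.
P[2]: T = 0x18, S = E(K, T) = 0xC8; 0xEC ⊕ 0xC8 = 0x24.
P[3]: T = 0x19, S = E(K, T) = 0xC9; 0x0E ⊕ 0xC9 = 0xC7.
P[4]: T = 0x1A, S = E(K, T) = 0xCA; 0x1A ⊕ 0xCA = 0xD0.
P[5]: T = 0x1B, S = E(K, T) = 0xCB; 0x91 ⊕ 0xCB = 0x5A.

P[1] = 0x67, P[2] = 0x24, P[3] = 0xC7, P[4] = 0xD0, P[5] = 0x5A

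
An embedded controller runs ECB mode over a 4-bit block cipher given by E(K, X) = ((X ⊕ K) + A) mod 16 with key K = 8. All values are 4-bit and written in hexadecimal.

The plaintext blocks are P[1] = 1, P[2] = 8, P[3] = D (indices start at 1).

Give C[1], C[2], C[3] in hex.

C[1] = 3, C[2] = A, C[3] = F

ECB encryption: C_i = E(K, P_i).
C[1]: E(K, 1) = 3.
C[2]: E(K, 8) = A.
C[3]: E(K, D) = F.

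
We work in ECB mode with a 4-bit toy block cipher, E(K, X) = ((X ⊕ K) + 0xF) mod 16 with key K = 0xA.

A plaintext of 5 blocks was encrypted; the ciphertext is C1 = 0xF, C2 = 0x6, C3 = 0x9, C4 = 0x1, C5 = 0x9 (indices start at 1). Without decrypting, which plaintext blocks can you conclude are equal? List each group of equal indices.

P3 = P5

ECB encrypts each block independently with the same key, so equal ciphertext blocks imply equal plaintext blocks.
C3 = C5 = 0x9, so P3 = P5.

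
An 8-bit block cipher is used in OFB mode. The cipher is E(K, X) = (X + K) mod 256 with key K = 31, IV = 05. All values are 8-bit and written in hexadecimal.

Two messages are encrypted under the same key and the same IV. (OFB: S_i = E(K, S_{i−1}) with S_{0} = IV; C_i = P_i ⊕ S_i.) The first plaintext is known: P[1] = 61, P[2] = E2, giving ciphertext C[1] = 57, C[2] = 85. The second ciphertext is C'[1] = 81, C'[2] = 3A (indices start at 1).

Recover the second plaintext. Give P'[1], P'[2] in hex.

In OFB with a reused IV, both messages share the same keystream S_i, so C_i ⊕ C'_i = P_i ⊕ P'_i and thus P'_i = P_i ⊕ C_i ⊕ C'_i.
P'[1]: 61 ⊕ 57 ⊕ 81 = B7.
P'[2]: E2 ⊕ 85 ⊕ 3A = 5D.

P'[1] = B7, P'[2] = 5D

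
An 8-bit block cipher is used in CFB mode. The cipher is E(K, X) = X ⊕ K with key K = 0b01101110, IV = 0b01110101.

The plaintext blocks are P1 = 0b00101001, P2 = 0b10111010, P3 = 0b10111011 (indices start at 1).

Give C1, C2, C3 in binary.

C1 = 0b00110010, C2 = 0b11100110, C3 = 0b00110011

CFB encryption: C_i = P_i ⊕ E(K, C_{i−1}), with C_{0} = IV.
C1: E(K, 0b01110101) = 0b00011011; 0b00101001 ⊕ 0b00011011 = 0b00110010.
C2: E(K, 0b00110010) = 0b01011100; 0b10111010 ⊕ 0b01011100 = 0b11100110.
C3: E(K, 0b11100110) = 0b10001000; 0b10111011 ⊕ 0b10001000 = 0b00110011.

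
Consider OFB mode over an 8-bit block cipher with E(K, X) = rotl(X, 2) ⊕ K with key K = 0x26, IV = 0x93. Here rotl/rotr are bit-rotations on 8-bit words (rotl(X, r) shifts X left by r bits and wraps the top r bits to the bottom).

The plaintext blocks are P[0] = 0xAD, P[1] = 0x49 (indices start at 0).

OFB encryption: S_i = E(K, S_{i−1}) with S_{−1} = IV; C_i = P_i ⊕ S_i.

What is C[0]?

C[0] = 0xC5

C[0]: S = E(K, 0x93) = 0x68; 0xAD ⊕ 0x68 = 0xC5.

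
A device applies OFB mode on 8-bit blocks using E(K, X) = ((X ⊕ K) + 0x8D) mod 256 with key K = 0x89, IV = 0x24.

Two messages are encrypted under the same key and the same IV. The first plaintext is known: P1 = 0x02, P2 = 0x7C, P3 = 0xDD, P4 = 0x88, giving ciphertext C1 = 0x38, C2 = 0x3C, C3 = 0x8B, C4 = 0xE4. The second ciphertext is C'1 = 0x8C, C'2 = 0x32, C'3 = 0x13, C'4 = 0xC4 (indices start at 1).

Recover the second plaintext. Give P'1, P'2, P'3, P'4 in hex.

In OFB with a reused IV, both messages share the same keystream S_i, so C_i ⊕ C'_i = P_i ⊕ P'_i and thus P'_i = P_i ⊕ C_i ⊕ C'_i.
P'1: 0x02 ⊕ 0x38 ⊕ 0x8C = 0xB6.
P'2: 0x7C ⊕ 0x3C ⊕ 0x32 = 0x72.
P'3: 0xDD ⊕ 0x8B ⊕ 0x13 = 0x45.
P'4: 0x88 ⊕ 0xE4 ⊕ 0xC4 = 0xA8.

P'1 = 0xB6, P'2 = 0x72, P'3 = 0x45, P'4 = 0xA8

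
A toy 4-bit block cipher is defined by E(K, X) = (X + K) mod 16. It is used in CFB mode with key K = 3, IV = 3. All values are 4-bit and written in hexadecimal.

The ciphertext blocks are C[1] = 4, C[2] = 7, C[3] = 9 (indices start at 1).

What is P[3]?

CFB decryption: P_i = C_i ⊕ E(K, C_{i−1}), with C_{0} = IV.
P[3]: E(K, 7) = A; 9 ⊕ A = 3.

P[3] = 3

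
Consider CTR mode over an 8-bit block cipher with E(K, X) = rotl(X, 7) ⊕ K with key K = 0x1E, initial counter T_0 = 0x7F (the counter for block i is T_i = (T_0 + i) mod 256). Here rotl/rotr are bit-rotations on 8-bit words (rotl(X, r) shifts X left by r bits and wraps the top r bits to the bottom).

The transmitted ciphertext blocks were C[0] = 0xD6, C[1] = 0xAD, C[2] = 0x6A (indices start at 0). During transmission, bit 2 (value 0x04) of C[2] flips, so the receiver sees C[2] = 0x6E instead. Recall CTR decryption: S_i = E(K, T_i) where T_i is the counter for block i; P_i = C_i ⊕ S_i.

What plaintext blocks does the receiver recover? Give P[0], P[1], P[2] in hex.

Only C[2] changed, to 0x6E. In CTR, a change in C_i flips the same bit in P_i only; the keystream is unaffected. Decrypting the received ciphertext:
P[0]: T = 0x7F, S = E(K, T) = 0xA1; 0xD6 ⊕ 0xA1 = 0x77.
P[1]: T = 0x80, S = E(K, T) = 0x5E; 0xAD ⊕ 0x5E = 0xF3.
P[2]: T = 0x81, S = E(K, T) = 0xDE; 0x6E ⊕ 0xDE = 0xB0.
Blocks that differ from the original plaintext: P[2].

P[0] = 0x77, P[1] = 0xF3, P[2] = 0xB0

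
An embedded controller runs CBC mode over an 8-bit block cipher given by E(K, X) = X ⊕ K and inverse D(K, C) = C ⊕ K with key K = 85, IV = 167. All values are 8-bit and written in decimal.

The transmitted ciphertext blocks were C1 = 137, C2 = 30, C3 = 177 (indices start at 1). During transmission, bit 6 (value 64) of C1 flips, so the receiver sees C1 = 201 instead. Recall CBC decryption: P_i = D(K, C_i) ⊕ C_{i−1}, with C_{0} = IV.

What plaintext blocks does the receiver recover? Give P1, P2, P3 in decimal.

P1 = 59, P2 = 130, P3 = 250

Only C1 changed, to 201. In CBC, a change in C_i garbles P_i and flips the same bit in P_{i+1}. Decrypting the received ciphertext:
P1: D(K, 201) = 156; 156 ⊕ 167 = 59.
P2: D(K, 30) = 75; 75 ⊕ 201 = 130.
P3: D(K, 177) = 228; 228 ⊕ 30 = 250.
Blocks that differ from the original plaintext: P1, P2.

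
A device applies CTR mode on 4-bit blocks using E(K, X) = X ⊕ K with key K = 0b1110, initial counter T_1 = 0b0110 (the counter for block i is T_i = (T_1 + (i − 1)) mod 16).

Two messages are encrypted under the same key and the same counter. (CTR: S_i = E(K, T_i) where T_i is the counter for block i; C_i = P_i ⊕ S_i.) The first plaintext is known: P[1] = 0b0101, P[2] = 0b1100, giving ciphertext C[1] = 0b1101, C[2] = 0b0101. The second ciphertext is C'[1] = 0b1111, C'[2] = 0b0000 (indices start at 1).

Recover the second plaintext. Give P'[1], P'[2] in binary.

In CTR with a reused counter, both messages share the same keystream S_i, so C_i ⊕ C'_i = P_i ⊕ P'_i and thus P'_i = P_i ⊕ C_i ⊕ C'_i.
P'[1]: 0b0101 ⊕ 0b1101 ⊕ 0b1111 = 0b0111.
P'[2]: 0b1100 ⊕ 0b0101 ⊕ 0b0000 = 0b1001.

P'[1] = 0b0111, P'[2] = 0b1001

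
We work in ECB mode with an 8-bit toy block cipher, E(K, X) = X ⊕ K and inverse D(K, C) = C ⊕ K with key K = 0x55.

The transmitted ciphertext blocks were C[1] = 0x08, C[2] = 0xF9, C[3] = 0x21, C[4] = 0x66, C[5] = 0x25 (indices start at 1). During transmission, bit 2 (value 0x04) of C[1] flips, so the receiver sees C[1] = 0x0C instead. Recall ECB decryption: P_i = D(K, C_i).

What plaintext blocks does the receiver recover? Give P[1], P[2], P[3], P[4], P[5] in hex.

Only C[1] changed, to 0x0C. In ECB, a change in C_i affects only P_i. Decrypting the received ciphertext:
P[1]: D(K, 0x0C) = 0x59.
P[2]: D(K, 0xF9) = 0xAC.
P[3]: D(K, 0x21) = 0x74.
P[4]: D(K, 0x66) = 0x33.
P[5]: D(K, 0x25) = 0x70.
Blocks that differ from the original plaintext: P[1].

P[1] = 0x59, P[2] = 0xAC, P[3] = 0x74, P[4] = 0x33, P[5] = 0x70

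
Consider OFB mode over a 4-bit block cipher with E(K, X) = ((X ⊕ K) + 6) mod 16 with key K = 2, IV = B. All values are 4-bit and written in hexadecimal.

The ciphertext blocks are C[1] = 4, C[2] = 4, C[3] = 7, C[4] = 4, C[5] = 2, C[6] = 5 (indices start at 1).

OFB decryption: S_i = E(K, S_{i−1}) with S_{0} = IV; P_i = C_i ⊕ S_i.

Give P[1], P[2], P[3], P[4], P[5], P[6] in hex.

P[1] = B, P[2] = 7, P[3] = 0, P[4] = F, P[5] = D, P[6] = 6

P[1]: S = E(K, B) = F; 4 ⊕ F = B.
P[2]: S = E(K, F) = 3; 4 ⊕ 3 = 7.
P[3]: S = E(K, 3) = 7; 7 ⊕ 7 = 0.
P[4]: S = E(K, 7) = B; 4 ⊕ B = F.
P[5]: S = E(K, B) = F; 2 ⊕ F = D.
P[6]: S = E(K, F) = 3; 5 ⊕ 3 = 6.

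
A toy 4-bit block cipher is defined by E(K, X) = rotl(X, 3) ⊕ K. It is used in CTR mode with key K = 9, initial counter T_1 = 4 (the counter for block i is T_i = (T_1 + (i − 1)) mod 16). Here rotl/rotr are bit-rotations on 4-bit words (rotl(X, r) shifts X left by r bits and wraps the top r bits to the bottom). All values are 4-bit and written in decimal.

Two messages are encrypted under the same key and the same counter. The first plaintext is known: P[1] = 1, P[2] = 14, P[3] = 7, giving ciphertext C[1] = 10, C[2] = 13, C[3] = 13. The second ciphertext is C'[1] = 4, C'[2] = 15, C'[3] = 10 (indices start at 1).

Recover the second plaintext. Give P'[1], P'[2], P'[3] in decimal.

P'[1] = 15, P'[2] = 12, P'[3] = 0

In CTR with a reused counter, both messages share the same keystream S_i, so C_i ⊕ C'_i = P_i ⊕ P'_i and thus P'_i = P_i ⊕ C_i ⊕ C'_i.
P'[1]: 1 ⊕ 10 ⊕ 4 = 15.
P'[2]: 14 ⊕ 13 ⊕ 15 = 12.
P'[3]: 7 ⊕ 13 ⊕ 10 = 0.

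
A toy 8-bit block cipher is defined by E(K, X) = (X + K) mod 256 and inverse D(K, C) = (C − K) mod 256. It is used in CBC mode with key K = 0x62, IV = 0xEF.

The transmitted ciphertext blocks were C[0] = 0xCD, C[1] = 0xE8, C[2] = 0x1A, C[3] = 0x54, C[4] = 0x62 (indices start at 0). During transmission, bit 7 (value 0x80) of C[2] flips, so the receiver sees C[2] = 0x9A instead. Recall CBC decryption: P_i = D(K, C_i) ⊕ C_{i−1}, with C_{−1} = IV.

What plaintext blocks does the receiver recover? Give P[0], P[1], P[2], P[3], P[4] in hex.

P[0] = 0x84, P[1] = 0x4B, P[2] = 0xD0, P[3] = 0x68, P[4] = 0x54

Only C[2] changed, to 0x9A. In CBC, a change in C_i garbles P_i and flips the same bit in P_{i+1}. Decrypting the received ciphertext:
P[0]: D(K, 0xCD) = 0x6B; 0x6B ⊕ 0xEF = 0x84.
P[1]: D(K, 0xE8) = 0x86; 0x86 ⊕ 0xCD = 0x4B.
P[2]: D(K, 0x9A) = 0x38; 0x38 ⊕ 0xE8 = 0xD0.
P[3]: D(K, 0x54) = 0xF2; 0xF2 ⊕ 0x9A = 0x68.
P[4]: D(K, 0x62) = 0x00; 0x00 ⊕ 0x54 = 0x54.
Blocks that differ from the original plaintext: P[2], P[3].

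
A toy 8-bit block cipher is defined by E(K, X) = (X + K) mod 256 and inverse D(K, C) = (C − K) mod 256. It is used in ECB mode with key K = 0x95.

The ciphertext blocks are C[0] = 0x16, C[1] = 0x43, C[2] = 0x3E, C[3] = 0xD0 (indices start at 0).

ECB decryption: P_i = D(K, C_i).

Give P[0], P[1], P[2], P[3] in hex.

P[0]: D(K, 0x16) = 0x81.
P[1]: D(K, 0x43) = 0xAE.
P[2]: D(K, 0x3E) = 0xA9.
P[3]: D(K, 0xD0) = 0x3B.

P[0] = 0x81, P[1] = 0xAE, P[2] = 0xA9, P[3] = 0x3B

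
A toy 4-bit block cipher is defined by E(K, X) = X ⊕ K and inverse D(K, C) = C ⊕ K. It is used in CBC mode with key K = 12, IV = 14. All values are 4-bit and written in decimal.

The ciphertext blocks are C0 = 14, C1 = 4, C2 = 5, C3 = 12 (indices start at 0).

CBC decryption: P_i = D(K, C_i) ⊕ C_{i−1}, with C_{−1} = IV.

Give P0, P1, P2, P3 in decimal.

P0: D(K, 14) = 2; 2 ⊕ 14 = 12.
P1: D(K, 4) = 8; 8 ⊕ 14 = 6.
P2: D(K, 5) = 9; 9 ⊕ 4 = 13.
P3: D(K, 12) = 0; 0 ⊕ 5 = 5.

P0 = 12, P1 = 6, P2 = 13, P3 = 5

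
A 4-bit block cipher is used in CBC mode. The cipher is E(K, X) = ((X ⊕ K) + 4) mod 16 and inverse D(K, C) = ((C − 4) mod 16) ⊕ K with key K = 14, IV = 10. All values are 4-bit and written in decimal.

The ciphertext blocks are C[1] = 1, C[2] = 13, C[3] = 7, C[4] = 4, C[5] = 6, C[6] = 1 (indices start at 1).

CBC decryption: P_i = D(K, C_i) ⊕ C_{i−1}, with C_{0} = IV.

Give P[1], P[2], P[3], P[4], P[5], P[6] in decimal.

P[1]: D(K, 1) = 3; 3 ⊕ 10 = 9.
P[2]: D(K, 13) = 7; 7 ⊕ 1 = 6.
P[3]: D(K, 7) = 13; 13 ⊕ 13 = 0.
P[4]: D(K, 4) = 14; 14 ⊕ 7 = 9.
P[5]: D(K, 6) = 12; 12 ⊕ 4 = 8.
P[6]: D(K, 1) = 3; 3 ⊕ 6 = 5.

P[1] = 9, P[2] = 6, P[3] = 0, P[4] = 9, P[5] = 8, P[6] = 5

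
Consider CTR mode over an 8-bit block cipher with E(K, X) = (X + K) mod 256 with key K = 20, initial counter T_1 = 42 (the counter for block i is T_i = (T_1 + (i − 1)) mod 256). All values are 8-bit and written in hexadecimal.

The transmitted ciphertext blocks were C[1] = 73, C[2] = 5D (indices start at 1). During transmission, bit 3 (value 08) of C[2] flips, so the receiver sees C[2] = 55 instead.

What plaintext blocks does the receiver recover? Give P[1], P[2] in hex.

P[1] = 11, P[2] = 36

CTR decryption: S_i = E(K, T_i) where T_i is the counter for block i; P_i = C_i ⊕ S_i.
Only C[2] changed, to 55. In CTR, a change in C_i flips the same bit in P_i only; the keystream is unaffected. Decrypting the received ciphertext:
P[1]: T = 42, S = E(K, T) = 62; 73 ⊕ 62 = 11.
P[2]: T = 43, S = E(K, T) = 63; 55 ⊕ 63 = 36.
Blocks that differ from the original plaintext: P[2].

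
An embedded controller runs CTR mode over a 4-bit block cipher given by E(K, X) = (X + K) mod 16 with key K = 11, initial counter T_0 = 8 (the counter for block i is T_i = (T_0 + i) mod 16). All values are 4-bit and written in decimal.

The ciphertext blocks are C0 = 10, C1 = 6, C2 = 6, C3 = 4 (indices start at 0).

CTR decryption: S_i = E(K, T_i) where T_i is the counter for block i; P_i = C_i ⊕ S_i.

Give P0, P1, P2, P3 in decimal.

P0 = 9, P1 = 2, P2 = 3, P3 = 2

P0: T = 8, S = E(K, T) = 3; 10 ⊕ 3 = 9.
P1: T = 9, S = E(K, T) = 4; 6 ⊕ 4 = 2.
P2: T = 10, S = E(K, T) = 5; 6 ⊕ 5 = 3.
P3: T = 11, S = E(K, T) = 6; 4 ⊕ 6 = 2.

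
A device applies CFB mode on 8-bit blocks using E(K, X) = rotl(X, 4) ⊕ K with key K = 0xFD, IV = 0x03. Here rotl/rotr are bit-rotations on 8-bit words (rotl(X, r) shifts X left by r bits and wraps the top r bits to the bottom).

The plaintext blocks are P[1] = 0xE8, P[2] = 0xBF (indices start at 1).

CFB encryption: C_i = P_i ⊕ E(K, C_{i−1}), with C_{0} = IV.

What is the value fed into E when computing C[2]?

0x25

C[1]: E(K, 0x03) = 0xCD; 0xE8 ⊕ 0xCD = 0x25.
C[2]: E(K, 0x25) = 0xAF; 0xBF ⊕ 0xAF = 0x10.
So the input to E for block [2] is 0x25.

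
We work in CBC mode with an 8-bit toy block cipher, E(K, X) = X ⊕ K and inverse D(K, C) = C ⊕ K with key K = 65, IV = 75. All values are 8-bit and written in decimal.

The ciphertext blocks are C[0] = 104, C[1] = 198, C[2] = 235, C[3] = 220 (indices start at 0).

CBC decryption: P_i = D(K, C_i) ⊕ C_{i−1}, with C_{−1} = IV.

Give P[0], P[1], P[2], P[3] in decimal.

P[0]: D(K, 104) = 41; 41 ⊕ 75 = 98.
P[1]: D(K, 198) = 135; 135 ⊕ 104 = 239.
P[2]: D(K, 235) = 170; 170 ⊕ 198 = 108.
P[3]: D(K, 220) = 157; 157 ⊕ 235 = 118.

P[0] = 98, P[1] = 239, P[2] = 108, P[3] = 118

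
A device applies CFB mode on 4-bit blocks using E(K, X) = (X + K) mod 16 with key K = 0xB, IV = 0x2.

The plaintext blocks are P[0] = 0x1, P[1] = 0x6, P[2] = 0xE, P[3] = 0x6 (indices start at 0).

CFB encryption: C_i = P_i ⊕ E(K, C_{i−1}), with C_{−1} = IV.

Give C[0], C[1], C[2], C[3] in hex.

C[0]: E(K, 0x2) = 0xD; 0x1 ⊕ 0xD = 0xC.
C[1]: E(K, 0xC) = 0x7; 0x6 ⊕ 0x7 = 0x1.
C[2]: E(K, 0x1) = 0xC; 0xE ⊕ 0xC = 0x2.
C[3]: E(K, 0x2) = 0xD; 0x6 ⊕ 0xD = 0xB.

C[0] = 0xC, C[1] = 0x1, C[2] = 0x2, C[3] = 0xB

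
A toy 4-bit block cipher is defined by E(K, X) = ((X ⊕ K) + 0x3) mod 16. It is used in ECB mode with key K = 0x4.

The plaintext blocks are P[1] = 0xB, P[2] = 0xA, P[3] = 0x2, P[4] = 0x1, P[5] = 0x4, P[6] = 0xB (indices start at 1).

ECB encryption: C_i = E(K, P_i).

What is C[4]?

C[4] = 0x8

C[4]: E(K, 0x1) = 0x8.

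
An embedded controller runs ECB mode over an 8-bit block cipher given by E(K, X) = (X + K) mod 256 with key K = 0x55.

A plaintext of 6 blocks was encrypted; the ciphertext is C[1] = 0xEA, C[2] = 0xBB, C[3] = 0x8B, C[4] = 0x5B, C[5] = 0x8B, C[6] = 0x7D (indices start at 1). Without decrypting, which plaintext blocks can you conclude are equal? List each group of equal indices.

P[3] = P[5]

ECB encrypts each block independently with the same key, so equal ciphertext blocks imply equal plaintext blocks.
C[3] = C[5] = 0x8B, so P[3] = P[5].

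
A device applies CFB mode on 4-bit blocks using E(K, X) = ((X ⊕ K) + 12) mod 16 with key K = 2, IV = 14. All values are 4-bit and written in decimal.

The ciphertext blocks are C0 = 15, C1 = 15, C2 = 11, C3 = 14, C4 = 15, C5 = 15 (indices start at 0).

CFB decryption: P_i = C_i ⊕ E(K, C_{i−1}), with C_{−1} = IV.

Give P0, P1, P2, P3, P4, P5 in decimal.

P0 = 7, P1 = 6, P2 = 2, P3 = 11, P4 = 7, P5 = 6

P0: E(K, 14) = 8; 15 ⊕ 8 = 7.
P1: E(K, 15) = 9; 15 ⊕ 9 = 6.
P2: E(K, 15) = 9; 11 ⊕ 9 = 2.
P3: E(K, 11) = 5; 14 ⊕ 5 = 11.
P4: E(K, 14) = 8; 15 ⊕ 8 = 7.
P5: E(K, 15) = 9; 15 ⊕ 9 = 6.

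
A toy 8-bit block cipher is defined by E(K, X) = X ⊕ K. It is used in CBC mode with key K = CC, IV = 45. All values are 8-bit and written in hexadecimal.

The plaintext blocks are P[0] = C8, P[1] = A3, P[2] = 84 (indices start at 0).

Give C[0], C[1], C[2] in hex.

CBC encryption: C_i = E(K, P_i ⊕ C_{i−1}), with C_{−1} = IV.
C[0]: P[0] ⊕ 45 = 8D; E(K, 8D) = 41.
C[1]: P[1] ⊕ 41 = E2; E(K, E2) = 2E.
C[2]: P[2] ⊕ 2E = AA; E(K, AA) = 66.

C[0] = 41, C[1] = 2E, C[2] = 66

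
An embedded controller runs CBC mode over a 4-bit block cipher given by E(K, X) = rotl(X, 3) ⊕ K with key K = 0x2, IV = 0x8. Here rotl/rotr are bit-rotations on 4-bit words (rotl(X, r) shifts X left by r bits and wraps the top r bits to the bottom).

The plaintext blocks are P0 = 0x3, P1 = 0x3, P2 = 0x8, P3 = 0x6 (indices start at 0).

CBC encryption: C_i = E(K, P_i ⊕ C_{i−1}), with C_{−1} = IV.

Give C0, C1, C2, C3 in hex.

C0 = 0xF, C1 = 0x4, C2 = 0x4, C3 = 0x3

C0: P0 ⊕ 0x8 = 0xB; E(K, 0xB) = 0xF.
C1: P1 ⊕ 0xF = 0xC; E(K, 0xC) = 0x4.
C2: P2 ⊕ 0x4 = 0xC; E(K, 0xC) = 0x4.
C3: P3 ⊕ 0x4 = 0x2; E(K, 0x2) = 0x3.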